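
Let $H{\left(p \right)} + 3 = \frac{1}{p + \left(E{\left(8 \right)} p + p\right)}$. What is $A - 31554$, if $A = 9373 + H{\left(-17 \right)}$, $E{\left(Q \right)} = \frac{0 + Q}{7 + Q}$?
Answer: $- \frac{14330879}{646} \approx -22184.0$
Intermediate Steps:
$E{\left(Q \right)} = \frac{Q}{7 + Q}$
$H{\left(p \right)} = -3 + \frac{15}{38 p}$ ($H{\left(p \right)} = -3 + \frac{1}{p + \left(\frac{8}{7 + 8} p + p\right)} = -3 + \frac{1}{p + \left(\frac{8}{15} p + p\right)} = -3 + \frac{1}{p + \left(8 \cdot \frac{1}{15} p + p\right)} = -3 + \frac{1}{p + \left(\frac{8 p}{15} + p\right)} = -3 + \frac{1}{p + \frac{23 p}{15}} = -3 + \frac{1}{\frac{38}{15} p} = -3 + \frac{15}{38 p}$)
$A = \frac{6053005}{646}$ ($A = 9373 - \left(3 - \frac{15}{38 \left(-17\right)}\right) = 9373 + \left(-3 + \frac{15}{38} \left(- \frac{1}{17}\right)\right) = 9373 - \frac{1953}{646} = \frac{6053005}{646} \approx 9370.0$)
$A - 31554 = \frac{6053005}{646} - 31554 = - \frac{14330879}{646}$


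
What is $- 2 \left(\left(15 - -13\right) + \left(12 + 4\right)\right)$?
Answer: $-88$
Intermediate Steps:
$- 2 \left(\left(15 - -13\right) + \left(12 + 4\right)\right) = - 2 \left(\left(15 + 13\right) + 16\right) = - 2 \left(28 + 16\right) = \left(-2\right) 44 = -88$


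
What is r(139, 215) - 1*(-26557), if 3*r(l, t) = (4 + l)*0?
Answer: 26557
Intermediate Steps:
r(l, t) = 0 (r(l, t) = ((4 + l)*0)/3 = (1/3)*0 = 0)
r(139, 215) - 1*(-26557) = 0 - 1*(-26557) = 0 + 26557 = 26557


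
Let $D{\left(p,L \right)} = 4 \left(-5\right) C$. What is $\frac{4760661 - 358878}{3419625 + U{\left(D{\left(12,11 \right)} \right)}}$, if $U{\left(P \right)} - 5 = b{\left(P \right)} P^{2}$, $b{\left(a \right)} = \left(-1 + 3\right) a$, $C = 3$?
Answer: $\frac{4401783}{2987630} \approx 1.4733$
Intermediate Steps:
$b{\left(a \right)} = 2 a$
$D{\left(p,L \right)} = -60$ ($D{\left(p,L \right)} = 4 \left(-5\right) 3 = \left(-20\right) 3 = -60$)
$U{\left(P \right)} = 5 + 2 P^{3}$ ($U{\left(P \right)} = 5 + 2 P P^{2} = 5 + 2 P^{3}$)
$\frac{4760661 - 358878}{3419625 + U{\left(D{\left(12,11 \right)} \right)}} = \frac{4760661 - 358878}{3419625 + \left(5 + 2 \left(-60\right)^{3}\right)} = \frac{4401783}{3419625 + \left(5 + 2 \left(-216000\right)\right)} = \frac{4401783}{3419625 + \left(5 - 432000\right)} = \frac{4401783}{3419625 - 431995} = \frac{4401783}{2987630}$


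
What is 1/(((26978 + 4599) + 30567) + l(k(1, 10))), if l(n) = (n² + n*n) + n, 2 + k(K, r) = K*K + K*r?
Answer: 1/62315 ≈ 1.6048e-5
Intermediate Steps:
k(K, r) = -2 + K² + K*r (k(K, r) = -2 + (K*K + K*r) = -2 + (K² + K*r) = -2 + K² + K*r)
l(n) = n + 2*n² (l(n) = (n² + n²) + n = 2*n² + n = n + 2*n²)
1/(((26978 + 4599) + 30567) + l(k(1, 10))) = 1/(((26978 + 4599) + 30567) + (-2 + 1² + 1*10)*(1 + 2*(-2 + 1² + 1*10))) = 1/((31577 + 30567) + (-2 + 1 + 10)*(1 + 2*(-2 + 1 + 10))) = 1/(62144 + 9*(1 + 2*9)) = 1/(62144 + 9*(1 + 18)) = 1/(62144 + 9*19) = 1/(62144 + 171) = 1/62315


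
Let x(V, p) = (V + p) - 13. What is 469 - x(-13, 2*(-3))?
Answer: 501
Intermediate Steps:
x(V, p) = -13 + V + p
469 - x(-13, 2*(-3)) = 469 - (-13 - 13 + 2*(-3)) = 469 - (-13 - 13 - 6) = 469 - 1*(-32) = 469 + 32 = 501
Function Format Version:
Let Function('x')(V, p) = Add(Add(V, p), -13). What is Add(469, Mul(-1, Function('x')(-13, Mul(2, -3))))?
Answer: 501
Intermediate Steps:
Function('x')(V, p) = Add(-13, V, p)
Add(469, Mul(-1, Function('x')(-13, Mul(2, -3)))) = Add(469, Mul(-1, Add(-13, -13, Mul(2, -3)))) = Add(469, Mul(-1, Add(-13, -13, -6))) = Add(469, Mul(-1, -32)) = Add(469, 32) = 501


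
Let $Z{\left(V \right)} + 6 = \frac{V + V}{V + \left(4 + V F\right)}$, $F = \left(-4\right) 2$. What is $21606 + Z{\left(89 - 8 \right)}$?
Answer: $\frac{12160638}{563} \approx 21600.0$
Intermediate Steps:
$F = -8$
$Z{\left(V \right)} = -6 + \frac{2 V}{4 - 7 V}$ ($Z{\left(V \right)} = -6 + \frac{V + V}{V + \left(4 + V \left(-8\right)\right)} = -6 + \frac{2 V}{V - \left(-4 + 8 V\right)} = -6 + \frac{2 V}{4 - 7 V}$)
$21606 + Z{\left(89 - 8 \right)} = 21606 + \frac{4 \left(-6 + 11 \left(89 - 8\right)\right)}{4 - 7 \left(89 - 8\right)} = 21606 + \frac{4 \left(-6 + 11 \cdot 81\right)}{4 - 567} = 21606 + \frac{4 \left(-6 + 891\right)}{4 - 567} = 21606 + 4 \frac{1}{-563} \cdot 885 = 21606 + 4 \left(- \frac{1}{563}\right) 885 = 21606 - \frac{3540}{563} = \frac{12160638}{563}$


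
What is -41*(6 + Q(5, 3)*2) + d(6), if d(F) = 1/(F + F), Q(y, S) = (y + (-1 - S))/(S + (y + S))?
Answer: -33445/132 ≈ -253.37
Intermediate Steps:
Q(y, S) = (-1 + y - S)/(y + 2*S) (Q(y, S) = (-1 + y - S)/(S + (S + y)) = (-1 + y - S)/(y + 2*S))
d(F) = 1/(2*F)
-41*(6 + Q(5, 3)*2) + d(6) = -41*(6 + ((-1 + 5 - 1*3)/(5 + 2*3))*2) + (½)/6 = -41*(6 + ((-1 + 5 - 3)/(5 + 6))*2) + (½)*(⅙) = -41*(6 + (1/11)*2) + 1/12 = -41*(6 + 2/11) + 1/12 = -41*68/11 + 1/12 = -2788/11 + 1/12 = -33445/132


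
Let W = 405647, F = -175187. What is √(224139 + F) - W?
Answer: -405647 + 2*√12238 ≈ -4.0543e+5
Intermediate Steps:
√(224139 + F) - W = √(224139 - 175187) - 1*405647 = √48952 - 405647 = 2*√12238 - 405647 = -405647 + 2*√12238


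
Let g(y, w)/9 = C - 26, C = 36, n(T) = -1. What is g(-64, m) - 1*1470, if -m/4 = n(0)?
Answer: -1380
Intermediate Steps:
m = 4 (m = -4*(-1) = 4)
g(y, w) = 90 (g(y, w) = 9*(36 - 26) = 9*10 = 90)
g(-64, m) - 1*1470 = 90 - 1*1470 = 90 - 1470 = -1380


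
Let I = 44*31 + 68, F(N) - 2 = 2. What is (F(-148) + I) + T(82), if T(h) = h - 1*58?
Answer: 1460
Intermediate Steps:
T(h) = -58 + h (T(h) = h - 58 = -58 + h)
F(N) = 4 (F(N) = 2 + 2 = 4)
I = 1432 (I = 1364 + 68 = 1432)
(F(-148) + I) + T(82) = (4 + 1432) + (-58 + 82) = 1436 + 24 = 1460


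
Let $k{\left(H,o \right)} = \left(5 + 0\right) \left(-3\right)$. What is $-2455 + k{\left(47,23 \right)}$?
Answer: $-2470$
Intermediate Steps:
$k{\left(H,o \right)} = -15$ ($k{\left(H,o \right)} = 5 \left(-3\right) = -15$)
$-2455 + k{\left(47,23 \right)} = -2455 - 15 = -2470$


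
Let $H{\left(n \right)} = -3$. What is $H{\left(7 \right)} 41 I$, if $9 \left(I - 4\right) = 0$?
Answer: $-492$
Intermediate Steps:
$I = 4$ ($I = 4 + \frac{1}{9} \cdot 0 = 4 + 0 = 4$)
$H{\left(7 \right)} 41 I = \left(-3\right) 41 \cdot 4 = \left(-123\right) 4 = -492$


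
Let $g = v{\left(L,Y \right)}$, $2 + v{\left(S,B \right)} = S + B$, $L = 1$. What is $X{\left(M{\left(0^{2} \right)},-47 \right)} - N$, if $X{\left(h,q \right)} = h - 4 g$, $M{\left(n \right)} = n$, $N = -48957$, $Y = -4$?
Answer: $48977$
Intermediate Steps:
$v{\left(S,B \right)} = -2 + B + S$ ($v{\left(S,B \right)} = -2 + \left(S + B\right) = -2 + \left(B + S\right) = -2 + B + S$)
$g = -5$ ($g = -2 - 4 + 1 = -5$)
$X{\left(h,q \right)} = 20 + h$ ($X{\left(h,q \right)} = h - -20 = h + 20 = 20 + h$)
$X{\left(M{\left(0^{2} \right)},-47 \right)} - N = \left(20 + 0^{2}\right) - -48957 = \left(20 + 0\right) + 48957 = 20 + 48957 = 48977$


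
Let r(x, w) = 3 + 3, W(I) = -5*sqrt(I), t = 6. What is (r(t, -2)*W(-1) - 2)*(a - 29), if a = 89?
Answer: -120 - 1800*I ≈ -120.0 - 1800.0*I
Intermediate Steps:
r(x, w) = 6
(r(t, -2)*W(-1) - 2)*(a - 29) = (6*(-5*I) - 2)*(89 - 29) = (6*(-5*I) - 2)*60 = (-30*I - 2)*60 = (-2 - 30*I)*60 = -120 - 1800*I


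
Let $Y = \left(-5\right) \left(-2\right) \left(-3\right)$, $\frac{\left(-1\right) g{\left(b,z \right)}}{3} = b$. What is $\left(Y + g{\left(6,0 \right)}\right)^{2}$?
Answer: $2304$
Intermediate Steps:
$g{\left(b,z \right)} = - 3 b$
$Y = -30$ ($Y = 10 \left(-3\right) = -30$)
$\left(Y + g{\left(6,0 \right)}\right)^{2} = \left(-30 - 18\right)^{2} = \left(-48\right)^{2} = 2304$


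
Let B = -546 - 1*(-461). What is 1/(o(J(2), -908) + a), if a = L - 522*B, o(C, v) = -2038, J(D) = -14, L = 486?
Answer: 1/42818 ≈ 2.3355e-5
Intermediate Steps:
B = -85 (B = -546 + 461 = -85)
a = 44856 (a = 486 - 522*(-85) = 486 + 44370 = 44856)
1/(o(J(2), -908) + a) = 1/(-2038 + 44856) = 1/42818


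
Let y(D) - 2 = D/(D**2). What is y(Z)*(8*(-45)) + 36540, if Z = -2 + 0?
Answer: 36000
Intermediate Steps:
Z = -2
y(D) = 2 + 1/D (y(D) = 2 + D/(D**2) = 2 + D/D**2 = 2 + 1/D)
y(Z)*(8*(-45)) + 36540 = (2 + 1/(-2))*(8*(-45)) + 36540 = (2 - 1/2)*(-360) + 36540 = (3/2)*(-360) + 36540 = -540 + 36540 = 36000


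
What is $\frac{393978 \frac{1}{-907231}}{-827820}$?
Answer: $\frac{5051}{9628512390} \approx 5.2459 \cdot 10^{-7}$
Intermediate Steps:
$\frac{393978 \frac{1}{-907231}}{-827820} = 393978 \left(- \frac{1}{907231}\right) \left(- \frac{1}{827820}\right) = \left(- \frac{30306}{69787}\right) \left(- \frac{1}{827820}\right) = \frac{5051}{9628512390}$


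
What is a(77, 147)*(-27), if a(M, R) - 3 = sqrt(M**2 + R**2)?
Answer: -81 - 189*sqrt(562) ≈ -4561.5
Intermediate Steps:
a(M, R) = 3 + sqrt(M**2 + R**2)
a(77, 147)*(-27) = (3 + sqrt(77**2 + 147**2))*(-27) = (3 + sqrt(5929 + 21609))*(-27) = (3 + sqrt(27538))*(-27) = (3 + 7*sqrt(562))*(-27) = -81 - 189*sqrt(562)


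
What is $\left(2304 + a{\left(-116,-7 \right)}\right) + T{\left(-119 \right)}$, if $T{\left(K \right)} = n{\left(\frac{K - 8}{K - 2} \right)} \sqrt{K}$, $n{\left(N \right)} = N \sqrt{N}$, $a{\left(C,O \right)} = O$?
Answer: $2297 + \frac{127 i \sqrt{15113}}{1331} \approx 2297.0 + 11.73 i$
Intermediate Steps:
$n{\left(N \right)} = N^{\frac{3}{2}}$
$T{\left(K \right)} = \sqrt{K} \left(\frac{-8 + K}{-2 + K}\right)^{\frac{3}{2}}$ ($T{\left(K \right)} = \left(\frac{K - 8}{K - 2}\right)^{\frac{3}{2}} \sqrt{K} = \left(\frac{-8 + K}{-2 + K}\right)^{\frac{3}{2}} \sqrt{K} = \sqrt{K} \left(\frac{-8 + K}{-2 + K}\right)^{\frac{3}{2}}$)
$\left(2304 + a{\left(-116,-7 \right)}\right) + T{\left(-119 \right)} = \left(2304 - 7\right) + \sqrt{-119} \left(\frac{-8 - 119}{-2 - 119}\right)^{\frac{3}{2}} = 2297 + i \sqrt{119} \left(\frac{1}{-121} \left(-127\right)\right)^{\frac{3}{2}} = 2297 + i \sqrt{119} \left(\left(- \frac{1}{121}\right) \left(-127\right)\right)^{\frac{3}{2}} = 2297 + i \sqrt{119} \left(\frac{127}{121}\right)^{\frac{3}{2}} = 2297 + i \sqrt{119} \frac{127 \sqrt{127}}{1331} = 2297 + \frac{127 i \sqrt{15113}}{1331}$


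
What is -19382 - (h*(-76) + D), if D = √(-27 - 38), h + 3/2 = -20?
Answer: -21016 - I*√65 ≈ -21016.0 - 8.0623*I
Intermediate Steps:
h = -43/2 (h = -3/2 - 20 = -43/2 ≈ -21.500)
D = I*√65 (D = √(-65) = I*√65 ≈ 8.0623*I)
-19382 - (h*(-76) + D) = -19382 - (-43/2*(-76) + I*√65) = -19382 - (1634 + I*√65) = -19382 + (-1634 - I*√65) = -21016 - I*√65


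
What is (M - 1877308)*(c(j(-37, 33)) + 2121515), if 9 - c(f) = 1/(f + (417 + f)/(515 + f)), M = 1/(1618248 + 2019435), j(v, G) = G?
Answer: -19180037301157362676306/4815772623 ≈ -3.9828e+12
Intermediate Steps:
M = 1/3637683 ≈ 2.7490e-7
c(f) = 9 - 1/(f + (417 + f)/(515 + f))
(M - 1877308)*(c(j(-37, 33)) + 2121515) = (1/3637683 - 1877308)*((3238 + 9*33² + 4643*33)/(417 + 33² + 516*33) + 2121515) = -6829051397363*((3238 + 9*1089 + 153219)/(417 + 1089 + 17028) + 2121515)/3637683 = -6829051397363*((3238 + 9801 + 153219)/18534 + 2121515)/3637683 = -6829051397363*((1/18534)*166258 + 2121515)/3637683 = -6829051397363*(83129/9267 + 2121515)/3637683 = -6829051397363/3637683*19660162634/9267 = -19180037301157362676306/4815772623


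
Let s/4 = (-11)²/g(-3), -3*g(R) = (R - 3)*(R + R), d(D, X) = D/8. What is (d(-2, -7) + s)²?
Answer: 237169/144 ≈ 1647.0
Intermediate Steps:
d(D, X) = D/8 (d(D, X) = D*(⅛) = D/8)
g(R) = -2*R*(-3 + R)/3 (g(R) = -(R - 3)*(R + R)/3 = -(-3 + R)*2*R/3 = -2*R*(-3 + R)/3)
s = -121/3 (s = 4*((-11)²/(((⅔)*(-3)*(3 - 1*(-3))))) = 4*(121/(((⅔)*(-3)*(3 + 3)))) = 4*(121/(((⅔)*(-3)*6))) = 4*(121/(-12)) = 4*(121*(-1/12)) = 4*(-121/12) = -121/3 ≈ -40.333)
(d(-2, -7) + s)² = ((⅛)*(-2) - 121/3)² = (-¼ - 121/3)² = (-487/12)² = 237169/144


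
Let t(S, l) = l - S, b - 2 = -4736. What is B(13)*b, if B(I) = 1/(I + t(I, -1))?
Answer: 4734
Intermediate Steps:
b = -4734 (b = 2 - 4736 = -4734)
B(I) = -1 (B(I) = 1/(I + (-1 - I)) = 1/(-1) = -1)
B(13)*b = -1*(-4734) = 4734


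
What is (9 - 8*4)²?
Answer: 529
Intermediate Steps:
(9 - 8*4)² = (9 - 32)² = (-23)² = 529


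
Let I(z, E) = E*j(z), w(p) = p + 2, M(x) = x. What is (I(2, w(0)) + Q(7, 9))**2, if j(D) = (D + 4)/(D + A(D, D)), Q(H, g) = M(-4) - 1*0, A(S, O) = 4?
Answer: 4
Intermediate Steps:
w(p) = 2 + p
Q(H, g) = -4 (Q(H, g) = -4 - 1*0 = -4 + 0 = -4)
j(D) = 1 (j(D) = (D + 4)/(D + 4) = (4 + D)/(4 + D) = 1)
I(z, E) = E (I(z, E) = E*1 = E)
(I(2, w(0)) + Q(7, 9))**2 = ((2 + 0) - 4)**2 = (2 - 4)**2 = (-2)**2 = 4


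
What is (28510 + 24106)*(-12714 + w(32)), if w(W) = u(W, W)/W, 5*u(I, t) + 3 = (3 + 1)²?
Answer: -13379110979/20 ≈ -6.6896e+8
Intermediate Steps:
u(I, t) = 13/5 (u(I, t) = -⅗ + (3 + 1)²/5 = -⅗ + (⅕)*4² = -⅗ + (⅕)*16 = -⅗ + 16/5 = 13/5)
w(W) = 13/(5*W)
(28510 + 24106)*(-12714 + w(32)) = (28510 + 24106)*(-12714 + (13/5)/32) = 52616*(-12714 + (13/5)*(1/32)) = 52616*(-12714 + 13/160) = 52616*(-2034227/160) = -13379110979/20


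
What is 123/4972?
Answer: 123/4972 ≈ 0.024739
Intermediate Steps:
123/4972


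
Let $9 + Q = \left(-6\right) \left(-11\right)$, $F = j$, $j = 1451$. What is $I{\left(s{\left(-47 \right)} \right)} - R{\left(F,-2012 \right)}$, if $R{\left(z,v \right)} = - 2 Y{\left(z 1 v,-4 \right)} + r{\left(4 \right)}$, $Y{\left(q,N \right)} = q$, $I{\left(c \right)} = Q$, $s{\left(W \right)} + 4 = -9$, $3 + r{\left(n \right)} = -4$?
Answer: $-5838760$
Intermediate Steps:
$r{\left(n \right)} = -7$ ($r{\left(n \right)} = -3 - 4 = -7$)
$F = 1451$
$Q = 57$ ($Q = -9 - -66 = -9 + 66 = 57$)
$s{\left(W \right)} = -13$ ($s{\left(W \right)} = -4 - 9 = -13$)
$I{\left(c \right)} = 57$
$R{\left(z,v \right)} = -7 - 2 v z$ ($R{\left(z,v \right)} = - 2 z 1 v - 7 = - 2 z v - 7 = - 2 v z - 7 = -7 - 2 v z$)
$I{\left(s{\left(-47 \right)} \right)} - R{\left(F,-2012 \right)} = 57 - \left(-7 - \left(-4024\right) 1451\right) = 57 - \left(-7 + 5838824\right) = 57 - 5838817 = -5838760$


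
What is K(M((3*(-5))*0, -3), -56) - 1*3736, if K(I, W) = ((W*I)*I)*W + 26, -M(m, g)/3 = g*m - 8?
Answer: 1802626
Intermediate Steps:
M(m, g) = 24 - 3*g*m (M(m, g) = -3*(g*m - 8) = -3*(-8 + g*m) = 24 - 3*g*m)
K(I, W) = 26 + I**2*W**2 (K(I, W) = ((I*W)*I)*W + 26 = (W*I**2)*W + 26 = I**2*W**2 + 26 = 26 + I**2*W**2)
K(M((3*(-5))*0, -3), -56) - 1*3736 = (26 + (24 - 3*(-3)*(3*(-5))*0)**2*(-56)**2) - 1*3736 = (26 + (24 - 3*(-3)*(-15*0))**2*3136) - 3736 = (26 + (24 - 3*(-3)*0)**2*3136) - 3736 = (26 + (24 + 0)**2*3136) - 3736 = (26 + 24**2*3136) - 3736 = (26 + 576*3136) - 3736 = (26 + 1806336) - 3736 = 1806362 - 3736 = 1802626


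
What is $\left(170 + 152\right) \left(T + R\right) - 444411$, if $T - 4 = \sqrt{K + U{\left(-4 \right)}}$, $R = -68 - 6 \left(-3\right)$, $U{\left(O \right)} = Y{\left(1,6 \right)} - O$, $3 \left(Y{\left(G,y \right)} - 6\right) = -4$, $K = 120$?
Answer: $-459223 + \frac{322 \sqrt{1158}}{3} \approx -4.5557 \cdot 10^{5}$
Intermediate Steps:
$Y{\left(G,y \right)} = \frac{14}{3}$ ($Y{\left(G,y \right)} = 6 + \frac{1}{3} \left(-4\right) = 6 - \frac{4}{3} = \frac{14}{3}$)
$U{\left(O \right)} = \frac{14}{3} - O$
$R = -50$ ($R = -68 - -18 = -68 + 18 = -50$)
$T = 4 + \frac{\sqrt{1158}}{3}$ ($T = 4 + \sqrt{120 + \left(\frac{14}{3} - -4\right)} = 4 + \sqrt{120 + \left(\frac{14}{3} + 4\right)} = 4 + \sqrt{120 + \frac{26}{3}} = 4 + \sqrt{\frac{386}{3}} = 4 + \frac{\sqrt{1158}}{3} \approx 15.343$)
$\left(170 + 152\right) \left(T + R\right) - 444411 = \left(170 + 152\right) \left(\left(4 + \frac{\sqrt{1158}}{3}\right) - 50\right) - 444411 = 322 \left(-46 + \frac{\sqrt{1158}}{3}\right) - 444411 = \left(-14812 + \frac{322 \sqrt{1158}}{3}\right) - 444411 = -459223 + \frac{322 \sqrt{1158}}{3}$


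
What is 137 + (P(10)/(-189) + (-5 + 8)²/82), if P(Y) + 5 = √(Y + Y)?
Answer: 2125337/15498 - 2*√5/189 ≈ 137.11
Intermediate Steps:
P(Y) = -5 + √2*√Y (P(Y) = -5 + √(Y + Y) = -5 + √(2*Y) = -5 + √2*√Y)
137 + (P(10)/(-189) + (-5 + 8)²/82) = 137 + ((-5 + √2*√10)/(-189) + (-5 + 8)²/82) = 137 + ((-5 + 2*√5)*(-1/189) + 3²*(1/82)) = 137 + ((5/189 - 2*√5/189) + 9*(1/82)) = 137 + ((5/189 - 2*√5/189) + 9/82) = 137 + (2111/15498 - 2*√5/189) = 2125337/15498 - 2*√5/189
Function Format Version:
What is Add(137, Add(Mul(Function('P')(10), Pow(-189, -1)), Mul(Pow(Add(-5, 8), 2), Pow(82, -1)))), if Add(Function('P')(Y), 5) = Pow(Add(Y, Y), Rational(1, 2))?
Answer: Add(Rational(2125337, 15498), Mul(Rational(-2, 189), Pow(5, Rational(1, 2)))) ≈ 137.11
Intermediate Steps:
Function('P')(Y) = Add(-5, Mul(Pow(2, Rational(1, 2)), Pow(Y, Rational(1, 2)))) (Function('P')(Y) = Add(-5, Pow(Add(Y, Y), Rational(1, 2))) = Add(-5, Pow(Mul(2, Y), Rational(1, 2))) = Add(-5, Mul(Pow(2, Rational(1, 2)), Pow(Y, Rational(1, 2)))))
Add(137, Add(Mul(Function('P')(10), Pow(-189, -1)), Mul(Pow(Add(-5, 8), 2), Pow(82, -1)))) = Add(137, Add(Mul(Add(-5, Mul(Pow(2, Rational(1, 2)), Pow(10, Rational(1, 2)))), Pow(-189, -1)), Mul(Pow(Add(-5, 8), 2), Pow(82, -1)))) = Add(137, Add(Mul(Add(-5, Mul(2, Pow(5, Rational(1, 2)))), Rational(-1, 189)), Mul(Pow(3, 2), Rational(1, 82)))) = Add(137, Add(Add(Rational(5, 189), Mul(Rational(-2, 189), Pow(5, Rational(1, 2)))), Mul(9, Rational(1, 82)))) = Add(137, Add(Add(Rational(5, 189), Mul(Rational(-2, 189), Pow(5, Rational(1, 2)))), Rational(9, 82))) = Add(137, Add(Rational(2111, 15498), Mul(Rational(-2, 189), Pow(5, Rational(1, 2))))) = Add(Rational(2125337, 15498), Mul(Rational(-2, 189), Pow(5, Rational(1, 2))))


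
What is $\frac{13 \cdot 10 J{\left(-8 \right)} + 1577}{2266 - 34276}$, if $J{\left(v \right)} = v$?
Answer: $- \frac{179}{10670} \approx -0.016776$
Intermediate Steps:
$\frac{13 \cdot 10 J{\left(-8 \right)} + 1577}{2266 - 34276} = \frac{13 \cdot 10 \left(-8\right) + 1577}{2266 - 34276} = \frac{130 \left(-8\right) + 1577}{-32010} = \left(-1040 + 1577\right) \left(- \frac{1}{32010}\right) = 537 \left(- \frac{1}{32010}\right) = - \frac{179}{10670}$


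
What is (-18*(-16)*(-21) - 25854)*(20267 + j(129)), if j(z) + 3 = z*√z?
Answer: -646462128 - 4115358*√129 ≈ -6.9320e+8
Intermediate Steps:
j(z) = -3 + z^(3/2) (j(z) = -3 + z*√z = -3 + z^(3/2))
(-18*(-16)*(-21) - 25854)*(20267 + j(129)) = (-18*(-16)*(-21) - 25854)*(20267 + (-3 + 129^(3/2))) = (288*(-21) - 25854)*(20267 + (-3 + 129*√129)) = (-6048 - 25854)*(20264 + 129*√129) = -31902*(20264 + 129*√129) = -646462128 - 4115358*√129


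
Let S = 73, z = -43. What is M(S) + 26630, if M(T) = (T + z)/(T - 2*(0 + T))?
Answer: 1943960/73 ≈ 26630.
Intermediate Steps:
M(T) = -(-43 + T)/T (M(T) = (T - 43)/(T - 2*(0 + T)) = (-43 + T)/(T - 2*T) = (-43 + T)/((-T)) = (-43 + T)*(-1/T) = -(-43 + T)/T)
M(S) + 26630 = (43 - 1*73)/73 + 26630 = (43 - 73)/73 + 26630 = (1/73)*(-30) + 26630 = -30/73 + 26630 = 1943960/73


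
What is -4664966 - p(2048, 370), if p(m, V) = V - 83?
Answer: -4665253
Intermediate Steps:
p(m, V) = -83 + V
-4664966 - p(2048, 370) = -4664966 - (-83 + 370) = -4664966 - 1*287 = -4664966 - 287 = -4665253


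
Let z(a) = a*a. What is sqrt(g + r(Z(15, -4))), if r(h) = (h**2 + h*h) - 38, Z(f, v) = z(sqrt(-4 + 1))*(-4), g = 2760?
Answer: sqrt(3010) ≈ 54.863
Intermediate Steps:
z(a) = a**2
Z(f, v) = 12 (Z(f, v) = (sqrt(-4 + 1))**2*(-4) = (sqrt(-3))**2*(-4) = (I*sqrt(3))**2*(-4) = -3*(-4) = 12)
r(h) = -38 + 2*h**2 (r(h) = (h**2 + h**2) - 38 = 2*h**2 - 38 = -38 + 2*h**2)
sqrt(g + r(Z(15, -4))) = sqrt(2760 + (-38 + 2*12**2)) = sqrt(2760 + (-38 + 2*144)) = sqrt(2760 + (-38 + 288)) = sqrt(2760 + 250) = sqrt(3010)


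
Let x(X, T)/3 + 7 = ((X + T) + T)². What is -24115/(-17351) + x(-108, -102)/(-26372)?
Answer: -233195899/24083188 ≈ -9.6829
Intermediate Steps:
x(X, T) = -21 + 3*(X + 2*T)² (x(X, T) = -21 + 3*((X + T) + T)² = -21 + 3*((T + X) + T)² = -21 + 3*(X + 2*T)²)
-24115/(-17351) + x(-108, -102)/(-26372) = -24115/(-17351) + (-21 + 3*(-108 + 2*(-102))²)/(-26372) = -24115*(-1/17351) + (-21 + 3*(-108 - 204)²)*(-1/26372) = 24115/17351 + (-21 + 3*(-312)²)*(-1/26372) = 24115/17351 + (-21 + 3*97344)*(-1/26372) = 24115/17351 + (-21 + 292032)*(-1/26372) = 24115/17351 + 292011*(-1/26372) = 24115/17351 - 15369/1388 = -233195899/24083188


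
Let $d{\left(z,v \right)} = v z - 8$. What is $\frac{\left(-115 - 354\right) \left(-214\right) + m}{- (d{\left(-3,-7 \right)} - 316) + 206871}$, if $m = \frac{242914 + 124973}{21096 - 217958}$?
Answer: $\frac{19757883605}{40784687988} \approx 0.48444$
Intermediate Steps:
$d{\left(z,v \right)} = -8 + v z$
$m = - \frac{367887}{196862}$ ($m = \frac{367887}{-196862} = 367887 \left(- \frac{1}{196862}\right) = - \frac{367887}{196862} \approx -1.8688$)
$\frac{\left(-115 - 354\right) \left(-214\right) + m}{- (d{\left(-3,-7 \right)} - 316) + 206871} = \frac{\left(-115 - 354\right) \left(-214\right) - \frac{367887}{196862}}{- (\left(-8 - -21\right) - 316) + 206871} = \frac{\left(-469\right) \left(-214\right) - \frac{367887}{196862}}{- (\left(-8 + 21\right) - 316) + 206871} = \frac{100366 - \frac{367887}{196862}}{- (13 - 316) + 206871} = \frac{19757883605}{196862 \left(\left(-1\right) \left(-303\right) + 206871\right)} = \frac{19757883605}{196862 \left(303 + 206871\right)} = \frac{19757883605}{196862 \cdot 207174} = \frac{19757883605}{196862} \cdot \frac{1}{207174} = \frac{19757883605}{40784687988}$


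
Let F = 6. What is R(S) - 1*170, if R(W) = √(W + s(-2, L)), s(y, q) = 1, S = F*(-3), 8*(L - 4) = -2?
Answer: -170 + I*√17 ≈ -170.0 + 4.1231*I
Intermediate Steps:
L = 15/4 (L = 4 + (⅛)*(-2) = 4 - ¼ = 15/4 ≈ 3.7500)
S = -18 (S = 6*(-3) = -18)
R(W) = √(1 + W) (R(W) = √(W + 1) = √(1 + W))
R(S) - 1*170 = √(1 - 18) - 1*170 = √(-17) - 170 = I*√17 - 170 = -170 + I*√17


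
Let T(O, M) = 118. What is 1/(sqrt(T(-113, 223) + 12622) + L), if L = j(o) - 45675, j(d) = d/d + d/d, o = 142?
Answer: -45673/2086010189 - 14*sqrt(65)/2086010189 ≈ -2.1949e-5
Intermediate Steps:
j(d) = 2 (j(d) = 1 + 1 = 2)
L = -45673 (L = 2 - 45675 = -45673)
1/(sqrt(T(-113, 223) + 12622) + L) = 1/(sqrt(118 + 12622) - 45673) = 1/(sqrt(12740) - 45673) = 1/(14*sqrt(65) - 45673) = 1/(-45673 + 14*sqrt(65))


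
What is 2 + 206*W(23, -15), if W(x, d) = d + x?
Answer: 1650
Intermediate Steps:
2 + 206*W(23, -15) = 2 + 206*(-15 + 23) = 2 + 206*8 = 2 + 1648 = 1650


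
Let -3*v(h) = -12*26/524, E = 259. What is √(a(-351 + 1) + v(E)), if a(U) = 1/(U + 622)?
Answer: 49*√6681/8908 ≈ 0.44961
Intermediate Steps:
a(U) = 1/(622 + U)
v(h) = 26/131 (v(h) = -(-12*26)/(3*524) = -(-104)/524 = -⅓*(-78/131) = 26/131)
√(a(-351 + 1) + v(E)) = √(1/(622 + (-351 + 1)) + 26/131) = √(1/(622 - 350) + 26/131) = √(1/272 + 26/131) = √(7203/35632) = 49*√6681/8908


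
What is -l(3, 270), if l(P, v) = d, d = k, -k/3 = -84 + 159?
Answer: 225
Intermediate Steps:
k = -225 (k = -3*(-84 + 159) = -3*75 = -225)
d = -225
l(P, v) = -225
-l(3, 270) = -1*(-225) = 225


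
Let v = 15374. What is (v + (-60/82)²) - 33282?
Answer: -30102448/1681 ≈ -17907.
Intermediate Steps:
(v + (-60/82)²) - 33282 = (15374 + (-60/82)²) - 33282 = (15374 + (-60*1/82)²) - 33282 = (15374 + (-30/41)²) - 33282 = (15374 + 900/1681) - 33282 = 25844594/1681 - 33282 = -30102448/1681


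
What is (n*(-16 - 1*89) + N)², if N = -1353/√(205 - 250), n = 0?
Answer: -203401/5 ≈ -40680.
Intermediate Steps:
N = 451*I*√5/5 (N = -1353*(-I*√5/15) = -(-451)*I*√5/5 = 451*I*√5/5 ≈ 201.69*I)
(n*(-16 - 1*89) + N)² = (0*(-16 - 1*89) + 451*I*√5/5)² = (0*(-16 - 89) + 451*I*√5/5)² = (0*(-105) + 451*I*√5/5)² = (0 + 451*I*√5/5)² = (451*I*√5/5)² = -203401/5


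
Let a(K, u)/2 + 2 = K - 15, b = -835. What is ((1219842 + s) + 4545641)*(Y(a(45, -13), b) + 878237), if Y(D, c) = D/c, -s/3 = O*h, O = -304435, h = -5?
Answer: 879229279191762/835 ≈ 1.0530e+12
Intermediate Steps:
a(K, u) = -34 + 2*K (a(K, u) = -4 + 2*(K - 15) = -4 + 2*(-15 + K) = -4 + (-30 + 2*K) = -34 + 2*K)
s = -4566525 (s = -(-913305)*(-5) = -3*1522175 = -4566525)
((1219842 + s) + 4545641)*(Y(a(45, -13), b) + 878237) = ((1219842 - 4566525) + 4545641)*((-34 + 2*45)/(-835) + 878237) = (-3346683 + 4545641)*((-34 + 90)*(-1/835) + 878237) = 1198958*(56*(-1/835) + 878237) = 1198958*(-56/835 + 878237) = 1198958*(733327839/835) = 879229279191762/835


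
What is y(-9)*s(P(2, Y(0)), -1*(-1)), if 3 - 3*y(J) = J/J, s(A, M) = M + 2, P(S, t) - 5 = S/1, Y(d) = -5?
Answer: 2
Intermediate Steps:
P(S, t) = 5 + S (P(S, t) = 5 + S/1 = 5 + S*1 = 5 + S)
s(A, M) = 2 + M
y(J) = ⅔ (y(J) = 1 - J/(3*J) = 1 - ⅓*1 = 1 - ⅓ = ⅔)
y(-9)*s(P(2, Y(0)), -1*(-1)) = 2*(2 - 1*(-1))/3 = 2*(2 + 1)/3 = (⅔)*3 = 2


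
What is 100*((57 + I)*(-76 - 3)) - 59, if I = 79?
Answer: -1074459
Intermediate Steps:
100*((57 + I)*(-76 - 3)) - 59 = 100*((57 + 79)*(-76 - 3)) - 59 = 100*(136*(-79)) - 59 = 100*(-10744) - 59 = -1074400 - 59 = -1074459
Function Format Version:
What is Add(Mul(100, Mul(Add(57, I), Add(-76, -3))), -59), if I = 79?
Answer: -1074459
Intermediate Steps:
Add(Mul(100, Mul(Add(57, I), Add(-76, -3))), -59) = Add(Mul(100, Mul(Add(57, 79), Add(-76, -3))), -59) = Add(Mul(100, Mul(136, -79)), -59) = Add(Mul(100, -10744), -59) = Add(-1074400, -59) = -1074459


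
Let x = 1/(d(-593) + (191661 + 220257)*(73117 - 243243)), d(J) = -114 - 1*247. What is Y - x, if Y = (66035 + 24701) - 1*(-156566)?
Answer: 17330420165695759/70077962029 ≈ 2.4730e+5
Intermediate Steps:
Y = 247302 (Y = 90736 + 156566 = 247302)
d(J) = -361 (d(J) = -114 - 247 = -361)
x = -1/70077962029 (x = 1/(-361 + (191661 + 220257)*(73117 - 243243)) = 1/(-361 + 411918*(-170126)) = 1/(-361 - 70077961668) = 1/(-70077962029) = -1/70077962029 ≈ -1.4270e-11)
Y - x = 247302 - 1*(-1/70077962029) = 247302 + 1/70077962029 = 17330420165695759/70077962029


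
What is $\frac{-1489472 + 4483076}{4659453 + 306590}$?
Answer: $\frac{2993604}{4966043} \approx 0.60281$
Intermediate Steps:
$\frac{-1489472 + 4483076}{4659453 + 306590} = \frac{2993604}{4966043}$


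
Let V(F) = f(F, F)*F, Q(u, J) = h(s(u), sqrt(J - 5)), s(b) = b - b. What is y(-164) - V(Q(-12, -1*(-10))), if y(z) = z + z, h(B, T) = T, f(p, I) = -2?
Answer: -328 + 2*sqrt(5) ≈ -323.53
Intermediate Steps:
s(b) = 0
Q(u, J) = sqrt(-5 + J) (Q(u, J) = sqrt(J - 5) = sqrt(-5 + J))
V(F) = -2*F
y(z) = 2*z
y(-164) - V(Q(-12, -1*(-10))) = 2*(-164) - (-2)*sqrt(-5 - 1*(-10)) = -328 - (-2)*sqrt(-5 + 10) = -328 - (-2)*sqrt(5) = -328 + 2*sqrt(5)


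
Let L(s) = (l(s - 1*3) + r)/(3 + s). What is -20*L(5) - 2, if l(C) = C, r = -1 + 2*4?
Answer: -49/2 ≈ -24.500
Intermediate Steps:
r = 7 (r = -1 + 8 = 7)
L(s) = (4 + s)/(3 + s) (L(s) = ((s - 1*3) + 7)/(3 + s) = ((s - 3) + 7)/(3 + s) = ((-3 + s) + 7)/(3 + s) = (4 + s)/(3 + s))
-20*L(5) - 2 = -20*(4 + 5)/(3 + 5) - 2 = -20*9/8 - 2 = -45/2 - 2 = -49/2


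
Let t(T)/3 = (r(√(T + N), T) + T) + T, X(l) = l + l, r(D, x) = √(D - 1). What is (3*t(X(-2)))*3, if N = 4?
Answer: -216 + 27*I ≈ -216.0 + 27.0*I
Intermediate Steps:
r(D, x) = √(-1 + D)
X(l) = 2*l
t(T) = 3*√(-1 + √(4 + T)) + 6*T (t(T) = 3*((√(-1 + √(T + 4)) + T) + T) = 3*((√(-1 + √(4 + T)) + T) + T) = 3*((T + √(-1 + √(4 + T))) + T) = 3*(√(-1 + √(4 + T)) + 2*T) = 3*√(-1 + √(4 + T)) + 6*T)
(3*t(X(-2)))*3 = (3*(3*√(-1 + √(4 + 2*(-2))) + 6*(2*(-2))))*3 = (3*(3*√(-1 + √(4 - 4)) + 6*(-4)))*3 = (3*(3*√(-1 + √0) - 24))*3 = (3*(3*√(-1 + 0) - 24))*3 = (3*(3*√(-1) - 24))*3 = (3*(3*I - 24))*3 = (3*(-24 + 3*I))*3 = (-72 + 9*I)*3 = -216 + 27*I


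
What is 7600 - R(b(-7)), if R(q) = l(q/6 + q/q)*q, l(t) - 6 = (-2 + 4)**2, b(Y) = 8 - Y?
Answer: 7450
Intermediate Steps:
l(t) = 10 (l(t) = 6 + (-2 + 4)**2 = 6 + 2**2 = 6 + 4 = 10)
R(q) = 10*q
7600 - R(b(-7)) = 7600 - 10*(8 - 1*(-7)) = 7600 - 10*(8 + 7) = 7600 - 10*15 = 7600 - 1*150 = 7600 - 150 = 7450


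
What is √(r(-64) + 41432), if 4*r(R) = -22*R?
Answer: 2*√10446 ≈ 204.41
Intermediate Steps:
r(R) = -11*R/2 (r(R) = (-22*R)/4 = -11*R/2)
√(r(-64) + 41432) = √(-11/2*(-64) + 41432) = √(352 + 41432) = √41784 = 2*√10446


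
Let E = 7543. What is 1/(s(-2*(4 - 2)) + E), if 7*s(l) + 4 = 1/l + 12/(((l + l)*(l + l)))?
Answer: 112/844751 ≈ 0.00013258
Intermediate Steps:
s(l) = -4/7 + 1/(7*l) + 3/(7*l²) (s(l) = -4/7 + (1/l + 12/(((l + l)*(l + l))))/7 = -4/7 + (1/l + 12/(((2*l)*(2*l))))/7 = -4/7 + (1/l + 12/((4*l²)))/7 = -4/7 + (1/l + 12*(1/(4*l²)))/7 = -4/7 + (1/l + 3/l²)/7 = -4/7 + (1/(7*l) + 3/(7*l²)) = -4/7 + 1/(7*l) + 3/(7*l²))
1/(s(-2*(4 - 2)) + E) = 1/((3 - 2*(4 - 2) - 4*4*(4 - 2)²)/(7*(-2*(4 - 2))²) + 7543) = 1/((3 - 2*2 - 4*(-2*2)²)/(7*(-2*2)²) + 7543) = 1/((⅐)*(3 - 4 - 4*(-4)²)/(-4)² + 7543) = 1/((⅐)*(1/16)*(3 - 4 - 4*16) + 7543) = 1/((⅐)*(1/16)*(3 - 4 - 64) + 7543) = 1/((⅐)*(1/16)*(-65) + 7543) = 1/(-65/112 + 7543) = 1/(844751/112) = 112/844751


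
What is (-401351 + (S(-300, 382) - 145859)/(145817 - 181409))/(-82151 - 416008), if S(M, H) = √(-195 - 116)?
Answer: 14284738933/17730475128 + I*√311/17730475128 ≈ 0.80566 + 9.9463e-10*I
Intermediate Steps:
S(M, H) = I*√311 (S(M, H) = √(-311) = I*√311)
(-401351 + (S(-300, 382) - 145859)/(145817 - 181409))/(-82151 - 416008) = (-401351 + (I*√311 - 145859)/(145817 - 181409))/(-82151 - 416008) = (-401351 + (-145859 + I*√311)/(-35592))/(-498159) = (-401351 + (-145859 + I*√311)*(-1/35592))*(-1/498159) = (-401351 + (145859/35592 - I*√311/35592))*(-1/498159) = (-14284738933/35592 - I*√311/35592)*(-1/498159) = 14284738933/17730475128 + I*√311/17730475128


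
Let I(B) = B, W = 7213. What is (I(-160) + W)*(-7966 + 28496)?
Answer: 144798090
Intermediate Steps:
(I(-160) + W)*(-7966 + 28496) = (-160 + 7213)*(-7966 + 28496) = 7053*20530 = 144798090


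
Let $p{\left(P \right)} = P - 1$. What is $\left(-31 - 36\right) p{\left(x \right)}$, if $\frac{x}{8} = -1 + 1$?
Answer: $67$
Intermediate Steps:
$x = 0$ ($x = 8 \left(-1 + 1\right) = 8 \cdot 0 = 0$)
$p{\left(P \right)} = -1 + P$
$\left(-31 - 36\right) p{\left(x \right)} = \left(-31 - 36\right) \left(-1 + 0\right) = \left(-67\right) \left(-1\right) = 67$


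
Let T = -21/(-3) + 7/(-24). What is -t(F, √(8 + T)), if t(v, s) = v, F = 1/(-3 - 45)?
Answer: 1/48 ≈ 0.020833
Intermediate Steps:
T = 161/24 (T = -21*(-⅓) + 7*(-1/24) = 7 - 7/24 = 161/24 ≈ 6.7083)
F = -1/48 (F = 1/(-48) = -1/48 ≈ -0.020833)
-t(F, √(8 + T)) = -1*(-1/48) = 1/48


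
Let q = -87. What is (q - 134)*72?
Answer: -15912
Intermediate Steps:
(q - 134)*72 = (-87 - 134)*72 = -221*72 = -15912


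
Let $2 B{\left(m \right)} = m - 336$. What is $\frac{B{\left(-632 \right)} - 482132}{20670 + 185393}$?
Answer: $- \frac{482616}{206063} \approx -2.3421$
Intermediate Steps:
$B{\left(m \right)} = -168 + \frac{m}{2}$ ($B{\left(m \right)} = \frac{m - 336}{2} = \frac{-336 + m}{2} = -168 + \frac{m}{2}$)
$\frac{B{\left(-632 \right)} - 482132}{20670 + 185393} = \frac{\left(-168 + \frac{1}{2} \left(-632\right)\right) - 482132}{20670 + 185393} = \frac{\left(-168 - 316\right) - 482132}{206063} = \left(-484 - 482132\right) \frac{1}{206063} = \left(-482616\right) \frac{1}{206063} = - \frac{482616}{206063}$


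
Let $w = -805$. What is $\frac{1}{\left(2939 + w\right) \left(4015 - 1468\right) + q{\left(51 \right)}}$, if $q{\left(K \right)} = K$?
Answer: $\frac{1}{5435349} \approx 1.8398 \cdot 10^{-7}$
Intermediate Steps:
$\frac{1}{\left(2939 + w\right) \left(4015 - 1468\right) + q{\left(51 \right)}} = \frac{1}{\left(2939 - 805\right) \left(4015 - 1468\right) + 51} = \frac{1}{2134 \cdot 2547 + 51} = \frac{1}{5435298 + 51} = \frac{1}{5435349}$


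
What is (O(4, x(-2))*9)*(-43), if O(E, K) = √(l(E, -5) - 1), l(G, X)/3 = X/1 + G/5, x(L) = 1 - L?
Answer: -774*I*√85/5 ≈ -1427.2*I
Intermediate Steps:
l(G, X) = 3*X + 3*G/5 (l(G, X) = 3*(X/1 + G/5) = 3*(X*1 + G*(⅕)) = 3*(X + G/5) = 3*X + 3*G/5)
O(E, K) = √(-16 + 3*E/5) (O(E, K) = √((3*(-5) + 3*E/5) - 1) = √((-15 + 3*E/5) - 1) = √(-16 + 3*E/5))
(O(4, x(-2))*9)*(-43) = ((√(-400 + 15*4)/5)*9)*(-43) = ((√(-400 + 60)/5)*9)*(-43) = ((√(-340)/5)*9)*(-43) = (((2*I*√85)/5)*9)*(-43) = ((2*I*√85/5)*9)*(-43) = (18*I*√85/5)*(-43) = -774*I*√85/5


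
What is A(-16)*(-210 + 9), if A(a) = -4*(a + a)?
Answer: -25728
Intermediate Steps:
A(a) = -8*a
A(-16)*(-210 + 9) = (-8*(-16))*(-210 + 9) = 128*(-201) = -25728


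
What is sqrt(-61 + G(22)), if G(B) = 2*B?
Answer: I*sqrt(17) ≈ 4.1231*I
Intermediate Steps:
sqrt(-61 + G(22)) = sqrt(-61 + 2*22) = sqrt(-61 + 44) = sqrt(-17) = I*sqrt(17)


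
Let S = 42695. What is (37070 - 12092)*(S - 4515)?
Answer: 953660040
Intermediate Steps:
(37070 - 12092)*(S - 4515) = (37070 - 12092)*(42695 - 4515) = 24978*38180 = 953660040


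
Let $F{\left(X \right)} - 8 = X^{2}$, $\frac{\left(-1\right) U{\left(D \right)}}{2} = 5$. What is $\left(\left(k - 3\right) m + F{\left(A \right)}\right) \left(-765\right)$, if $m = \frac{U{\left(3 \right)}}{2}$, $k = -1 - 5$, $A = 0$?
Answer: $-40545$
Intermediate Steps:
$U{\left(D \right)} = -10$ ($U{\left(D \right)} = \left(-2\right) 5 = -10$)
$k = -6$ ($k = -1 - 5 = -6$)
$F{\left(X \right)} = 8 + X^{2}$
$m = -5$ ($m = - \frac{10}{2} = \left(-10\right) \frac{1}{2} = -5$)
$\left(\left(k - 3\right) m + F{\left(A \right)}\right) \left(-765\right) = \left(\left(-6 - 3\right) \left(-5\right) + \left(8 + 0^{2}\right)\right) \left(-765\right) = \left(\left(-9\right) \left(-5\right) + \left(8 + 0\right)\right) \left(-765\right) = \left(45 + 8\right) \left(-765\right) = 53 \left(-765\right) = -40545$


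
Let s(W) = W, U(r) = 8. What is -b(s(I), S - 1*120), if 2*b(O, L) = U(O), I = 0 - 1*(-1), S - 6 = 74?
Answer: -4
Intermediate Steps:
S = 80 (S = 6 + 74 = 80)
I = 1 (I = 0 + 1 = 1)
b(O, L) = 4 (b(O, L) = (½)*8 = 4)
-b(s(I), S - 1*120) = -1*4 = -4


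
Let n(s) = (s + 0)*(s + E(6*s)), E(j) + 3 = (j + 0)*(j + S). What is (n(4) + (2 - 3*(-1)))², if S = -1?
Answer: 4915089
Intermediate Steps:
E(j) = -3 + j*(-1 + j) (E(j) = -3 + (j + 0)*(j - 1) = -3 + j*(-1 + j))
n(s) = s*(-3 - 5*s + 36*s²) (n(s) = (s + 0)*(s + (-3 + (6*s)² - 6*s)) = s*(s + (-3 + 36*s² - 6*s)) = s*(s + (-3 - 6*s + 36*s²)) = s*(-3 - 5*s + 36*s²))
(n(4) + (2 - 3*(-1)))² = (4*(-3 - 5*4 + 36*4²) + (2 - 3*(-1)))² = (4*(-3 - 20 + 36*16) + (2 + 3))² = (4*(-3 - 20 + 576) + 5)² = (4*553 + 5)² = (2212 + 5)² = 2217² = 4915089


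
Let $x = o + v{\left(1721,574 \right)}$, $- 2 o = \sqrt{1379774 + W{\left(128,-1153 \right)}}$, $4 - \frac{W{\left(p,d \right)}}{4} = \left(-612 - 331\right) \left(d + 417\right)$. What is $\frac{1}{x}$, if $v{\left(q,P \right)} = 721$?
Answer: $\frac{206}{248269} + \frac{i \sqrt{28498}}{248269} \approx 0.00082975 + 0.00067996 i$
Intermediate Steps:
$W{\left(p,d \right)} = 1572940 + 3772 d$ ($W{\left(p,d \right)} = 16 - 4 \left(-612 - 331\right) \left(d + 417\right) = 16 - 4 \left(- 943 \left(417 + d\right)\right) = 16 - 4 \left(-393231 - 943 d\right) = 16 + \left(1572924 + 3772 d\right) = 1572940 + 3772 d$)
$o = - \frac{7 i \sqrt{28498}}{2}$ ($o = - \frac{\sqrt{1379774 + \left(1572940 + 3772 \left(-1153\right)\right)}}{2} = - \frac{\sqrt{1379774 + \left(1572940 - 4349116\right)}}{2} = - \frac{\sqrt{1379774 - 2776176}}{2} = - \frac{\sqrt{-1396402}}{2} = - \frac{7 i \sqrt{28498}}{2} \approx - 590.85 i$)
$x = 721 - \frac{7 i \sqrt{28498}}{2}$ ($x = - \frac{7 i \sqrt{28498}}{2} + 721 = 721 - \frac{7 i \sqrt{28498}}{2} \approx 721.0 - 590.85 i$)
$\frac{1}{x} = \frac{1}{721 - \frac{7 i \sqrt{28498}}{2}}$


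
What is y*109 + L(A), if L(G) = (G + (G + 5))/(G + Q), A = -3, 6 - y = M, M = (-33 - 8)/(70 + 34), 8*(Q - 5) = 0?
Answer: 72433/104 ≈ 696.47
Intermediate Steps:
Q = 5 (Q = 5 + (1/8)*0 = 5 + 0 = 5)
M = -41/104 ≈ -0.39423
y = 665/104 (y = 6 - 1*(-41/104) = 6 + 41/104 = 665/104 ≈ 6.3942)
L(G) = (5 + 2*G)/(5 + G) (L(G) = (G + (G + 5))/(G + 5) = (G + (5 + G))/(5 + G) = (5 + 2*G)/(5 + G))
y*109 + L(A) = (665/104)*109 + (5 + 2*(-3))/(5 - 3) = 72485/104 + (5 - 6)/2 = 72485/104 + (1/2)*(-1) = 72485/104 - 1/2 = 72433/104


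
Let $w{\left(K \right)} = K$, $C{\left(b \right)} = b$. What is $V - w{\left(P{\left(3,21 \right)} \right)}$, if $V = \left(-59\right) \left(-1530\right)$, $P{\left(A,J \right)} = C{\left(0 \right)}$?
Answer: $90270$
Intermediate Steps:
$P{\left(A,J \right)} = 0$
$V = 90270$
$V - w{\left(P{\left(3,21 \right)} \right)} = 90270 - 0 = 90270 + 0 = 90270$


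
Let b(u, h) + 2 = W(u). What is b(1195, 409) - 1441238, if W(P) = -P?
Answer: -1442435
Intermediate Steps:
b(u, h) = -2 - u
b(1195, 409) - 1441238 = (-2 - 1*1195) - 1441238 = (-2 - 1195) - 1441238 = -1197 - 1441238 = -1442435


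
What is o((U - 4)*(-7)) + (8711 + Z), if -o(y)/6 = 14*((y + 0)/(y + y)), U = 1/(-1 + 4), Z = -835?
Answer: 7834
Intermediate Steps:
U = ⅓ (U = 1/3 = ⅓ ≈ 0.33333)
o(y) = -42 (o(y) = -84*(y + 0)/(y + y) = -84*y/((2*y)) = -84*y*(1/(2*y)) = -84/2 = -6*7 = -42)
o((U - 4)*(-7)) + (8711 + Z) = -42 + (8711 - 835) = -42 + 7876 = 7834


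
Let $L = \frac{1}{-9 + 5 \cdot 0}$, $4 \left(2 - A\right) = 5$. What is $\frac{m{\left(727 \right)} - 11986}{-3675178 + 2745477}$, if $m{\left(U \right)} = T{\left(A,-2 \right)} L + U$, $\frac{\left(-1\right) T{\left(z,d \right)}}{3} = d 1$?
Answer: $\frac{33779}{2789103} \approx 0.012111$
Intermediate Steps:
$A = \frac{3}{4}$ ($A = 2 - \frac{5}{4} = \frac{3}{4} \approx 0.75$)
$L = - \frac{1}{9}$ ($L = \frac{1}{-9 + 0} = \frac{1}{-9} = - \frac{1}{9} \approx -0.11111$)
$T{\left(z,d \right)} = - 3 d$ ($T{\left(z,d \right)} = - 3 d 1 = - 3 d$)
$m{\left(U \right)} = - \frac{2}{3} + U$ ($m{\left(U \right)} = \left(-3\right) \left(-2\right) \left(- \frac{1}{9}\right) + U = 6 \left(- \frac{1}{9}\right) + U = - \frac{2}{3} + U$)
$\frac{m{\left(727 \right)} - 11986}{-3675178 + 2745477} = \frac{\left(- \frac{2}{3} + 727\right) - 11986}{-3675178 + 2745477} = \frac{\frac{2179}{3} - 11986}{-929701} = \left(- \frac{33779}{3}\right) \left(- \frac{1}{929701}\right) = \frac{33779}{2789103}$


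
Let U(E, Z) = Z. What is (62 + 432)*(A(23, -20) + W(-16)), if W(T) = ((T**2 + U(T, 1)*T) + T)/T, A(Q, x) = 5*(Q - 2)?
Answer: 44954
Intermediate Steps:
A(Q, x) = -10 + 5*Q (A(Q, x) = 5*(-2 + Q) = -10 + 5*Q)
W(T) = (T**2 + 2*T)/T (W(T) = ((T**2 + 1*T) + T)/T = ((T**2 + T) + T)/T = ((T + T**2) + T)/T = (T**2 + 2*T)/T)
(62 + 432)*(A(23, -20) + W(-16)) = (62 + 432)*((-10 + 5*23) + (2 - 16)) = 494*((-10 + 115) - 14) = 494*(105 - 14) = 494*91 = 44954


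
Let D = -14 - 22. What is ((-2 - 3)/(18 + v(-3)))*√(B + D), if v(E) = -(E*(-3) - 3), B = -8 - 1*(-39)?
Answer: -5*I*√5/12 ≈ -0.93169*I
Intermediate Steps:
B = 31 (B = -8 + 39 = 31)
v(E) = 3 + 3*E (v(E) = -(-3*E - 3) = -(-3 - 3*E) = 3 + 3*E)
D = -36
((-2 - 3)/(18 + v(-3)))*√(B + D) = ((-2 - 3)/(18 + (3 + 3*(-3))))*√(31 - 36) = (-5/(18 + (3 - 9)))*√(-5) = (-5/(18 - 6))*(I*√5) = (-5/12)*(I*√5) = (-5*1/12)*(I*√5) = -5*I*√5/12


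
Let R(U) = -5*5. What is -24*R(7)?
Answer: 600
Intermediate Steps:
R(U) = -25
-24*R(7) = -24*(-25) = 600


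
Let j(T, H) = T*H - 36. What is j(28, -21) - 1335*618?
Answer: -825654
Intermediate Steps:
j(T, H) = -36 + H*T (j(T, H) = H*T - 36 = -36 + H*T)
j(28, -21) - 1335*618 = (-36 - 21*28) - 1335*618 = (-36 - 588) - 825030 = -624 - 825030 = -825654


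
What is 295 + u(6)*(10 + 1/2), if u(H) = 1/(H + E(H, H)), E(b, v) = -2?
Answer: 2381/8 ≈ 297.63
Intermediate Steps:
u(H) = 1/(-2 + H) (u(H) = 1/(H - 2) = 1/(-2 + H))
295 + u(6)*(10 + 1/2) = 295 + (10 + 1/2)/(-2 + 6) = 295 + (10 + 1/2)/4 = 295 + (1/4)*(21/2) = 295 + 21/8 = 2381/8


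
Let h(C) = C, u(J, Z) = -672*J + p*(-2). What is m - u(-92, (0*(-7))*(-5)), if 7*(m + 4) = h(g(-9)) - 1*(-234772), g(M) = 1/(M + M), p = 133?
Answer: -3530917/126 ≈ -28023.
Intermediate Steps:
g(M) = 1/(2*M)
u(J, Z) = -266 - 672*J (u(J, Z) = -672*J + 133*(-2) = -672*J - 266 = -266 - 672*J)
m = 4225391/126 (m = -4 + ((½)/(-9) - 1*(-234772))/7 = -4 + ((½)*(-⅑) + 234772)/7 = -4 + (-1/18 + 234772)/7 = -4 + (⅐)*(4225895/18) = -4 + 4225895/126 = 4225391/126 ≈ 33535.)
m - u(-92, (0*(-7))*(-5)) = 4225391/126 - (-266 - 672*(-92)) = 4225391/126 - (-266 + 61824) = 4225391/126 - 1*61558 = 4225391/126 - 61558 = -3530917/126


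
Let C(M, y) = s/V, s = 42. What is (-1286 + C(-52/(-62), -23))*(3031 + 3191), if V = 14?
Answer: -7982826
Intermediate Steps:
C(M, y) = 3 (C(M, y) = 42/14 = 42*(1/14) = 3)
(-1286 + C(-52/(-62), -23))*(3031 + 3191) = (-1286 + 3)*(3031 + 3191) = -1283*6222 = -7982826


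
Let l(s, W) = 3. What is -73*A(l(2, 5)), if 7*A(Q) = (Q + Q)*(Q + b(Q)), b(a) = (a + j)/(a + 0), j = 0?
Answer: -1752/7 ≈ -250.29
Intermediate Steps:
b(a) = 1 (b(a) = (a + 0)/(a + 0) = a/a = 1)
A(Q) = 2*Q*(1 + Q)/7 (A(Q) = ((Q + Q)*(Q + 1))/7 = ((2*Q)*(1 + Q))/7 = (2*Q*(1 + Q))/7 = 2*Q*(1 + Q)/7)
-73*A(l(2, 5)) = -146*3*(1 + 3)/7 = -146*3*4/7 = -73*24/7 = -1752/7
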